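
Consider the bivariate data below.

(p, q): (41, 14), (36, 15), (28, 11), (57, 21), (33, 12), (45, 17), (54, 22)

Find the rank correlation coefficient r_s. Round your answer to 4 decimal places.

Rank p: 4, 3, 1, 7, 2, 5, 6
Rank q: 3, 4, 1, 6, 2, 5, 7
d = rank(p) − rank(q): 1, -1, 0, 1, 0, 0, -1; Σd² = 4
ρ = 1 − 6Σd² / [n(n²−1)] = 1 − 6×4 / (7×48) = 1 − 24/336 ≈ 0.9286

0.9286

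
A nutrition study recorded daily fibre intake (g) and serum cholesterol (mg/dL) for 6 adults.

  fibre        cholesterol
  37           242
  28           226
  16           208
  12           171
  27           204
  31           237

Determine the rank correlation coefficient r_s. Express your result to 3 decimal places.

Rank fibre: 6, 4, 2, 1, 3, 5
Rank cholesterol: 6, 4, 3, 1, 2, 5
d = rank(fibre) − rank(cholesterol): 0, 0, -1, 0, 1, 0; Σd² = 2
ρ = 1 − 6Σd² / [n(n²−1)] = 1 − 6×2 / (6×35) = 1 − 12/210 ≈ 0.943

0.943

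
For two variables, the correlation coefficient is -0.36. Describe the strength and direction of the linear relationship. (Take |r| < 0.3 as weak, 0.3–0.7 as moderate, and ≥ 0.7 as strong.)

r = -0.36 < 0 so the relationship is negative.
|r| = 0.36, which falls in the moderate range.

moderate negative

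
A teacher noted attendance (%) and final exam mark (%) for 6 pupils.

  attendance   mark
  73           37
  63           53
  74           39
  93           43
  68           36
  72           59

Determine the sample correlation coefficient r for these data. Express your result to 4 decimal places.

n = 6, Σx = 443, Σy = 267, Σx² = 33231, Σy² = 12325, Σxy = 19621
nΣxy − ΣxΣy = 117726 − 118281 = -555
nΣx² − (Σx)² = 199386 − 196249 = 3137; nΣy² − (Σy)² = 73950 − 71289 = 2661
r = -555 / √(3137 × 2661) = -555 / 2889.2139 ≈ -0.1921

-0.1921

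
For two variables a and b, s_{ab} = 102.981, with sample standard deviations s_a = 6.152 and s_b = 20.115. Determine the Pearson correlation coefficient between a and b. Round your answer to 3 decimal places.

r = Cov(a,b) / (s_a · s_b) = 102.981 / (6.152 × 20.115)
  = 102.981 / 123.7475 ≈ 0.832

0.832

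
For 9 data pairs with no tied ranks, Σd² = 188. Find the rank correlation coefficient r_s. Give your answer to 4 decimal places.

-0.5667

ρ = 1 − 6Σd² / [n(n²−1)] = 1 − 6×188 / (9×80)
  = 1 − 1128/720 = 1 − 1.56667 ≈ -0.5667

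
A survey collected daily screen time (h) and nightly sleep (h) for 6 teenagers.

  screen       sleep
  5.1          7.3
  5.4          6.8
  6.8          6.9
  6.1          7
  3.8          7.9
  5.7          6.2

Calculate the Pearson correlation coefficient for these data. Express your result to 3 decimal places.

-0.671

n = 6, Σx = 32.9, Σy = 42.1, Σx² = 185.55, Σy² = 296.99, Σxy = 228.93
nΣxy − ΣxΣy = 1373.58 − 1385.09 = -11.51
nΣx² − (Σx)² = 1113.3 − 1082.41 = 30.89; nΣy² − (Σy)² = 1781.94 − 1772.41 = 9.53
r = -11.51 / √(30.89 × 9.53) = -11.51 / 17.1576 ≈ -0.671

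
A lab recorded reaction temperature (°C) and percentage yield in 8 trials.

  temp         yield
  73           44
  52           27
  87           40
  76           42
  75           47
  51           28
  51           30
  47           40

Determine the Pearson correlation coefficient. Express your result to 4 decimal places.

0.6951

n = 8, Σx = 512, Σy = 298, Σx² = 34414, Σy² = 11522, Σxy = 19651
nΣxy − ΣxΣy = 157208 − 152576 = 4632
nΣx² − (Σx)² = 275312 − 262144 = 13168; nΣy² − (Σy)² = 92176 − 88804 = 3372
r = 4632 / √(13168 × 3372) = 4632 / 6663.5198 ≈ 0.6951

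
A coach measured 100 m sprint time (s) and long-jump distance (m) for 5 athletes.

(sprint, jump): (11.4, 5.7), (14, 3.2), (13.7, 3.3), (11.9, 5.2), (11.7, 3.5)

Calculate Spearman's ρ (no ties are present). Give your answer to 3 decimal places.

Rank sprint: 1, 5, 4, 3, 2
Rank jump: 5, 1, 2, 4, 3
d = rank(sprint) − rank(jump): -4, 4, 2, -1, -1; Σd² = 38
ρ = 1 − 6Σd² / [n(n²−1)] = 1 − 6×38 / (5×24) = 1 − 228/120 ≈ -0.900

-0.900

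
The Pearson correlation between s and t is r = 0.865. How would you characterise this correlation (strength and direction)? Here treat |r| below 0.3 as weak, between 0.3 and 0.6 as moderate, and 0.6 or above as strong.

strong positive

r = 0.865 > 0 so the relationship is positive.
|r| = 0.865, which falls in the strong range.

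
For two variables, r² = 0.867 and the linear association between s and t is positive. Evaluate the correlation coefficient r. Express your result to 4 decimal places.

0.9311

|r| = √0.867 = 0.9311
The association is positive, so r = 0.9311.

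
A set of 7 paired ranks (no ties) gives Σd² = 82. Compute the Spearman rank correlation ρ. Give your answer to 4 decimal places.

-0.4643

ρ = 1 − 6Σd² / [n(n²−1)] = 1 − 6×82 / (7×48)
  = 1 − 492/336 = 1 − 1.46429 ≈ -0.4643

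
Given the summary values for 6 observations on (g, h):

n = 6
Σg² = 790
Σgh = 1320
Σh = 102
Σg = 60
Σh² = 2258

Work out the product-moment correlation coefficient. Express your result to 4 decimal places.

0.9508

r = (nΣgh − ΣgΣh) / √[(nΣg² − (Σg)²)(nΣh² − (Σh)²)]
Numerator: 6×1320 − 60×102 = 1800
Denominator: √[(4740 − 3600)(13548 − 10404)] = √[1140 × 3144] = 1893.1878
r = 1800 / 1893.1878 ≈ 0.9508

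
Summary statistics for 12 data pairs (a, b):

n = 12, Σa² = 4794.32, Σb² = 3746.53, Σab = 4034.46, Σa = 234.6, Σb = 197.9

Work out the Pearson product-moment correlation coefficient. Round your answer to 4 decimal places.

0.5224

r = (nΣab − ΣaΣb) / √[(nΣa² − (Σa)²)(nΣb² − (Σb)²)]
Numerator: 12×4034.46 − 234.6×197.9 = 1986.18
Denominator: √[(57531.84 − 55037.16)(44958.36 − 39164.41)] = √[2494.68 × 5793.95] = 3801.8484
r = 1986.18 / 3801.8484 ≈ 0.5224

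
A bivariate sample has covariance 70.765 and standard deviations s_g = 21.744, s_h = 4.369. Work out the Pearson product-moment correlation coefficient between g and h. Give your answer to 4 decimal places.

0.7449

r = Cov(g,h) / (s_g · s_h) = 70.765 / (21.744 × 4.369)
  = 70.765 / 94.9995 ≈ 0.7449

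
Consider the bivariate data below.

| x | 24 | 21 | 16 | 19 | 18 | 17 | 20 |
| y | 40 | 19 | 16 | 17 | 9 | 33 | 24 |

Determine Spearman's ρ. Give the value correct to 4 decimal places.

Rank x: 7, 6, 1, 4, 3, 2, 5
Rank y: 7, 4, 2, 3, 1, 6, 5
d = rank(x) − rank(y): 0, 2, -1, 1, 2, -4, 0; Σd² = 26
ρ = 1 − 6Σd² / [n(n²−1)] = 1 − 6×26 / (7×48) = 1 − 156/336 ≈ 0.5357

0.5357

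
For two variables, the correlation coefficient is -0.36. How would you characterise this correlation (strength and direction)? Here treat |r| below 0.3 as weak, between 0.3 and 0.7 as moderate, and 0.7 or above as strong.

r = -0.36 < 0 so the relationship is negative.
|r| = 0.36, which falls in the moderate range.

moderate negative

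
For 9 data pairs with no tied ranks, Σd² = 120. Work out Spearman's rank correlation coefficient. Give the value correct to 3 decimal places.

0.000

ρ = 1 − 6Σd² / [n(n²−1)] = 1 − 6×120 / (9×80)
  = 1 − 720/720 = 1 − 1.0000 ≈ 0.000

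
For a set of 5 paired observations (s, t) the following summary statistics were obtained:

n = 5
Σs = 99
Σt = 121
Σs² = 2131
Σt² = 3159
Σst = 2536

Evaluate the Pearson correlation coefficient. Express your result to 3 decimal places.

r = (nΣst − ΣsΣt) / √[(nΣs² − (Σs)²)(nΣt² − (Σt)²)]
Numerator: 5×2536 − 99×121 = 701
Denominator: √[(10655 − 9801)(15795 − 14641)] = √[854 × 1154] = 992.7316
r = 701 / 992.7316 ≈ 0.706

0.706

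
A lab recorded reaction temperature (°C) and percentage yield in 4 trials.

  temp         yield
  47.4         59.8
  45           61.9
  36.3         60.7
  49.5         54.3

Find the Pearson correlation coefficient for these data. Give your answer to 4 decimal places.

n = 4, Σx = 178.2, Σy = 236.7, Σx² = 8039.7, Σy² = 14040.63, Σxy = 10511.28
nΣxy − ΣxΣy = 42045.12 − 42179.94 = -134.82
nΣx² − (Σx)² = 32158.8 − 31755.24 = 403.56; nΣy² − (Σy)² = 56162.52 − 56026.89 = 135.63
r = -134.82 / √(403.56 × 135.63) = -134.82 / 233.9548 ≈ -0.5763

-0.5763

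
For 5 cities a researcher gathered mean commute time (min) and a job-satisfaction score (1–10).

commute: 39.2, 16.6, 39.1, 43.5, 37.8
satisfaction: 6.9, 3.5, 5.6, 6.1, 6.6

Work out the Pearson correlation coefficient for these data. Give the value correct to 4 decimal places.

0.8897

n = 5, Σx = 176.2, Σy = 28.7, Σx² = 6662.1, Σy² = 171.99, Σxy = 1062.37
nΣxy − ΣxΣy = 5311.85 − 5056.94 = 254.91
nΣx² − (Σx)² = 33310.5 − 31046.44 = 2264.06; nΣy² − (Σy)² = 859.95 − 823.69 = 36.26
r = 254.91 / √(2264.06 × 36.26) = 254.91 / 286.5219 ≈ 0.8897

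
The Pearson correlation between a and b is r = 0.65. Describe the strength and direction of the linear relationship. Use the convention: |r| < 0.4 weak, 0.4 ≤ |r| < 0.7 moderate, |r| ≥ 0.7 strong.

moderate positive

r = 0.65 > 0 so the relationship is positive.
|r| = 0.65, which falls in the moderate range.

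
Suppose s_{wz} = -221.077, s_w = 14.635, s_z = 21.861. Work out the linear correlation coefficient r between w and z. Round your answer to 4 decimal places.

r = Cov(w,z) / (s_w · s_z) = -221.077 / (14.635 × 21.861)
  = -221.077 / 319.9357 ≈ -0.6910

-0.6910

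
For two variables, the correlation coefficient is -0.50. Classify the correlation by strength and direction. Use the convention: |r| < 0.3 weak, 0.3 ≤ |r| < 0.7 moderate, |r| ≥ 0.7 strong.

r = -0.50 < 0 so the relationship is negative.
|r| = 0.50, which falls in the moderate range.

moderate negative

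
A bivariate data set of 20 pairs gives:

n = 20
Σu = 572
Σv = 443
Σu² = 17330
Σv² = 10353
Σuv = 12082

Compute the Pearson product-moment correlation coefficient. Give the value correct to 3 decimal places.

-0.811

r = (nΣuv − ΣuΣv) / √[(nΣu² − (Σu)²)(nΣv² − (Σv)²)]
Numerator: 20×12082 − 572×443 = -11756
Denominator: √[(346600 − 327184)(207060 − 196249)] = √[19416 × 10811] = 14488.1461
r = -11756 / 14488.1461 ≈ -0.811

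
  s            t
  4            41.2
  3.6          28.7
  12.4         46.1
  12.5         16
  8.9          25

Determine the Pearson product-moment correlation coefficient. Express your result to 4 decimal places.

-0.1776

n = 5, Σs = 41.4, Σt = 157, Σs² = 418.18, Σt² = 5527.34, Σst = 1262.26
nΣst − ΣsΣt = 6311.3 − 6499.8 = -188.5
nΣs² − (Σs)² = 2090.9 − 1713.96 = 376.94; nΣt² − (Σt)² = 27636.7 − 24649 = 2987.7
r = -188.5 / √(376.94 × 2987.7) = -188.5 / 1061.2180 ≈ -0.1776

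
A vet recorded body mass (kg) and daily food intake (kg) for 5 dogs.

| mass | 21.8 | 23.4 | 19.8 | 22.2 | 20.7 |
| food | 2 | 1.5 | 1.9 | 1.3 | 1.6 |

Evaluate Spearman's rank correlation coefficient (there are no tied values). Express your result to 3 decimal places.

Rank mass: 3, 5, 1, 4, 2
Rank food: 5, 2, 4, 1, 3
d = rank(mass) − rank(food): -2, 3, -3, 3, -1; Σd² = 32
ρ = 1 − 6Σd² / [n(n²−1)] = 1 − 6×32 / (5×24) = 1 − 192/120 ≈ -0.600

-0.600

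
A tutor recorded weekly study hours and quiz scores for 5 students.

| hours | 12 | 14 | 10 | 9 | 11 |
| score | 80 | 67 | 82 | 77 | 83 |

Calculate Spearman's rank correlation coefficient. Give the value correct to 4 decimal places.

Rank hours: 4, 5, 2, 1, 3
Rank score: 3, 1, 4, 2, 5
d = rank(hours) − rank(score): 1, 4, -2, -1, -2; Σd² = 26
ρ = 1 − 6Σd² / [n(n²−1)] = 1 − 6×26 / (5×24) = 1 − 156/120 ≈ -0.3000

-0.3000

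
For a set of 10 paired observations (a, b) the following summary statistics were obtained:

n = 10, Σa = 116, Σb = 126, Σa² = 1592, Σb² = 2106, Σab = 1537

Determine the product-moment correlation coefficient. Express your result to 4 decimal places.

r = (nΣab − ΣaΣb) / √[(nΣa² − (Σa)²)(nΣb² − (Σb)²)]
Numerator: 10×1537 − 116×126 = 754
Denominator: √[(15920 − 13456)(21060 − 15876)] = √[2464 × 5184] = 3573.9860
r = 754 / 3573.9860 ≈ 0.2110

0.2110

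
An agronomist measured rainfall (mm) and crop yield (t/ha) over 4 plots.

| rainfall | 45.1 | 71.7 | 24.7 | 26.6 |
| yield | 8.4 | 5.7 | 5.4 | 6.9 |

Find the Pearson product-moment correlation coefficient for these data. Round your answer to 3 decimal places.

-0.056

n = 4, Σx = 168.1, Σy = 26.4, Σx² = 8492.55, Σy² = 179.82, Σxy = 1104.45
nΣxy − ΣxΣy = 4417.8 − 4437.84 = -20.04
nΣx² − (Σx)² = 33970.2 − 28257.61 = 5712.59; nΣy² − (Σy)² = 719.28 − 696.96 = 22.32
r = -20.04 / √(5712.59 × 22.32) = -20.04 / 357.0784 ≈ -0.056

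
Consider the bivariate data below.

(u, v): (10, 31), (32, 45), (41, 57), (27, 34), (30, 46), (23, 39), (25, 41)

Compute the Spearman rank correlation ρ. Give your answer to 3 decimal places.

0.857

Rank u: 1, 6, 7, 4, 5, 2, 3
Rank v: 1, 5, 7, 2, 6, 3, 4
d = rank(u) − rank(v): 0, 1, 0, 2, -1, -1, -1; Σd² = 8
ρ = 1 − 6Σd² / [n(n²−1)] = 1 − 6×8 / (7×48) = 1 − 48/336 ≈ 0.857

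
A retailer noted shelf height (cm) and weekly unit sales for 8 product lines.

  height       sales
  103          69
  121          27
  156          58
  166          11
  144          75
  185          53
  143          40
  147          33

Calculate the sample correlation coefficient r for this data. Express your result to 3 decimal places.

-0.225

n = 8, Σx = 1165, Σy = 366, Σx² = 174161, Σy² = 20098, Σxy = 52424
nΣxy − ΣxΣy = 419392 − 426390 = -6998
nΣx² − (Σx)² = 1393288 − 1357225 = 36063; nΣy² − (Σy)² = 160784 − 133956 = 26828
r = -6998 / √(36063 × 26828) = -6998 / 31104.6325 ≈ -0.225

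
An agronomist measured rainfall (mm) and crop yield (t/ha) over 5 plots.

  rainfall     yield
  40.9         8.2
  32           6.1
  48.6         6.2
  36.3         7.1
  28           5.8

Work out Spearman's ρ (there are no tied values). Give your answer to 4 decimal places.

0.7000

Rank rainfall: 4, 2, 5, 3, 1
Rank yield: 5, 2, 3, 4, 1
d = rank(rainfall) − rank(yield): -1, 0, 2, -1, 0; Σd² = 6
ρ = 1 − 6Σd² / [n(n²−1)] = 1 − 6×6 / (5×24) = 1 − 36/120 ≈ 0.7000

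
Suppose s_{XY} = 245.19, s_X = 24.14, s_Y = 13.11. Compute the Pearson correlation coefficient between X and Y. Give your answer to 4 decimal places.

r = Cov(X,Y) / (s_X · s_Y) = 245.19 / (24.14 × 13.11)
  = 245.19 / 316.4754 ≈ 0.7748

0.7748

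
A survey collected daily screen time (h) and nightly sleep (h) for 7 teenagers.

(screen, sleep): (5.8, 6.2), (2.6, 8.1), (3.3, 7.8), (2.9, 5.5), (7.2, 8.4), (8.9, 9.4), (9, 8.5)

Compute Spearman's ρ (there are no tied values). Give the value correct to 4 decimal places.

0.7143

Rank screen: 4, 1, 3, 2, 5, 6, 7
Rank sleep: 2, 4, 3, 1, 5, 7, 6
d = rank(screen) − rank(sleep): 2, -3, 0, 1, 0, -1, 1; Σd² = 16
ρ = 1 − 6Σd² / [n(n²−1)] = 1 − 6×16 / (7×48) = 1 − 96/336 ≈ 0.7143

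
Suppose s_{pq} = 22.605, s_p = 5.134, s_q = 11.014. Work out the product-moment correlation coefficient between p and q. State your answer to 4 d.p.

0.3998

r = Cov(p,q) / (s_p · s_q) = 22.605 / (5.134 × 11.014)
  = 22.605 / 56.5459 ≈ 0.3998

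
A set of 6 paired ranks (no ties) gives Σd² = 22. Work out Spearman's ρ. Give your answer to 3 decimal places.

0.371

ρ = 1 − 6Σd² / [n(n²−1)] = 1 − 6×22 / (6×35)
  = 1 − 132/210 = 1 − 0.6286 ≈ 0.371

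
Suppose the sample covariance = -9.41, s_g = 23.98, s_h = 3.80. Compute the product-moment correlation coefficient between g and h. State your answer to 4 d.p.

r = Cov(g,h) / (s_g · s_h) = -9.41 / (23.98 × 3.80)
  = -9.41 / 91.1240 ≈ -0.1033

-0.1033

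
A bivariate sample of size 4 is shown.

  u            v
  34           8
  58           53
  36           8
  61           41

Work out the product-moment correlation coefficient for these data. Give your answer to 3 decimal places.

n = 4, Σu = 189, Σv = 110, Σu² = 9537, Σv² = 4618, Σuv = 6135
nΣuv − ΣuΣv = 24540 − 20790 = 3750
nΣu² − (Σu)² = 38148 − 35721 = 2427; nΣv² − (Σv)² = 18472 − 12100 = 6372
r = 3750 / √(2427 × 6372) = 3750 / 3932.5366 ≈ 0.954

0.954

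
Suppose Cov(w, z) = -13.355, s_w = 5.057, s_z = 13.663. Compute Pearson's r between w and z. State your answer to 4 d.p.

r = Cov(w,z) / (s_w · s_z) = -13.355 / (5.057 × 13.663)
  = -13.355 / 69.0938 ≈ -0.1933

-0.1933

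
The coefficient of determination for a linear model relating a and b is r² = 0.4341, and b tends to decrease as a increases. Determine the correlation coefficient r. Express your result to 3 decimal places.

|r| = √0.4341 = 0.659
The association is negative, so r = −0.659.

-0.659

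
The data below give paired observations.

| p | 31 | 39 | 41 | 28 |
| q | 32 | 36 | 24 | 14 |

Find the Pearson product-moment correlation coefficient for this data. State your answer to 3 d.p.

0.487

n = 4, Σp = 139, Σq = 106, Σp² = 4947, Σq² = 3092, Σpq = 3772
nΣpq − ΣpΣq = 15088 − 14734 = 354
nΣp² − (Σp)² = 19788 − 19321 = 467; nΣq² − (Σq)² = 12368 − 11236 = 1132
r = 354 / √(467 × 1132) = 354 / 727.0791 ≈ 0.487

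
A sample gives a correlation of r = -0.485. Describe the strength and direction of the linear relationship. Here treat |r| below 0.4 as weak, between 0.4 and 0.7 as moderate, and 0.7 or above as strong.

r = -0.485 < 0 so the relationship is negative.
|r| = 0.485, which falls in the moderate range.

moderate negative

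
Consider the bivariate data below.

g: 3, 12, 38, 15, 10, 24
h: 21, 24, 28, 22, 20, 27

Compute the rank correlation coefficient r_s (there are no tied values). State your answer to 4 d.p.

0.8857

Rank g: 1, 3, 6, 4, 2, 5
Rank h: 2, 4, 6, 3, 1, 5
d = rank(g) − rank(h): -1, -1, 0, 1, 1, 0; Σd² = 4
ρ = 1 − 6Σd² / [n(n²−1)] = 1 − 6×4 / (6×35) = 1 − 24/210 ≈ 0.8857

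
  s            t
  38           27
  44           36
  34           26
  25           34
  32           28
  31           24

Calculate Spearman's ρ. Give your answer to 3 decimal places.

0.257

Rank s: 5, 6, 4, 1, 3, 2
Rank t: 3, 6, 2, 5, 4, 1
d = rank(s) − rank(t): 2, 0, 2, -4, -1, 1; Σd² = 26
ρ = 1 − 6Σd² / [n(n²−1)] = 1 − 6×26 / (6×35) = 1 − 156/210 ≈ 0.257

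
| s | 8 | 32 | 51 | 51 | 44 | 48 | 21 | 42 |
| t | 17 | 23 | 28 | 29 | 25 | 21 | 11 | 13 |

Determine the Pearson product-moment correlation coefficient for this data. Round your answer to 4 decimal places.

0.6347

n = 8, Σs = 297, Σt = 167, Σs² = 12735, Σt² = 3799, Σst = 6664
nΣst − ΣsΣt = 53312 − 49599 = 3713
nΣs² − (Σs)² = 101880 − 88209 = 13671; nΣt² − (Σt)² = 30392 − 27889 = 2503
r = 3713 / √(13671 × 2503) = 3713 / 5849.6592 ≈ 0.6347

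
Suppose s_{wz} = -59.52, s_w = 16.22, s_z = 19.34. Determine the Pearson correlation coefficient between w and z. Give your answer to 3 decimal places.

-0.190

r = Cov(w,z) / (s_w · s_z) = -59.52 / (16.22 × 19.34)
  = -59.52 / 313.6948 ≈ -0.190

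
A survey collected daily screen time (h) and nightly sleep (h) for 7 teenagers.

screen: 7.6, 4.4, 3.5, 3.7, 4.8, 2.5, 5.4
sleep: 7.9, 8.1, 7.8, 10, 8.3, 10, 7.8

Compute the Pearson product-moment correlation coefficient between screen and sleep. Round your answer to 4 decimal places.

n = 7, Σx = 31.9, Σy = 59.9, Σx² = 161.51, Σy² = 518.59, Σxy = 266.94
nΣxy − ΣxΣy = 1868.58 − 1910.81 = -42.23
nΣx² − (Σx)² = 1130.57 − 1017.61 = 112.96; nΣy² − (Σy)² = 3630.13 − 3588.01 = 42.12
r = -42.23 / √(112.96 × 42.12) = -42.23 / 68.9774 ≈ -0.6122

-0.6122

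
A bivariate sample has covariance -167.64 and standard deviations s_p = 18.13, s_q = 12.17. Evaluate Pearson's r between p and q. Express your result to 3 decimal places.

r = Cov(p,q) / (s_p · s_q) = -167.64 / (18.13 × 12.17)
  = -167.64 / 220.6421 ≈ -0.760

-0.760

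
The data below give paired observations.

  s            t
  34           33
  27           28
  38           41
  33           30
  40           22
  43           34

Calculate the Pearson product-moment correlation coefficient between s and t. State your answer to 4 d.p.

n = 6, Σs = 215, Σt = 188, Σs² = 7867, Σt² = 6094, Σst = 6768
nΣst − ΣsΣt = 40608 − 40420 = 188
nΣs² − (Σs)² = 47202 − 46225 = 977; nΣt² − (Σt)² = 36564 − 35344 = 1220
r = 188 / √(977 × 1220) = 188 / 1091.7600 ≈ 0.1722

0.1722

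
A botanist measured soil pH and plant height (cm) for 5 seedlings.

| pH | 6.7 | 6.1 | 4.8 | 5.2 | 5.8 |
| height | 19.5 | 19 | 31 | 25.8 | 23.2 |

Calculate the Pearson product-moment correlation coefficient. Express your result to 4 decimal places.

-0.9321

n = 5, Σx = 28.6, Σy = 118.5, Σx² = 165.82, Σy² = 2906.13, Σxy = 664.07
nΣxy − ΣxΣy = 3320.35 − 3389.1 = -68.75
nΣx² − (Σx)² = 829.1 − 817.96 = 11.14; nΣy² − (Σy)² = 14530.65 − 14042.25 = 488.4
r = -68.75 / √(11.14 × 488.4) = -68.75 / 73.7616 ≈ -0.9321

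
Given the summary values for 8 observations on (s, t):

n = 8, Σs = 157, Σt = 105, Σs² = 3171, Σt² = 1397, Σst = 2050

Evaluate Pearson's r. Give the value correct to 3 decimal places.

-0.258

r = (nΣst − ΣsΣt) / √[(nΣs² − (Σs)²)(nΣt² − (Σt)²)]
Numerator: 8×2050 − 157×105 = -85
Denominator: √[(25368 − 24649)(11176 − 11025)] = √[719 × 151] = 329.4981
r = -85 / 329.4981 ≈ -0.258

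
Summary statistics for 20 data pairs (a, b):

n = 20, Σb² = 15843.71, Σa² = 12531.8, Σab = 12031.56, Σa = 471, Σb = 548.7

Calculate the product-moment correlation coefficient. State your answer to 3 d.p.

-0.835

r = (nΣab − ΣaΣb) / √[(nΣa² − (Σa)²)(nΣb² − (Σb)²)]
Numerator: 20×12031.56 − 471×548.7 = -17806.5
Denominator: √[(250636 − 221841)(316874.2 − 301071.69)] = √[28795 × 15802.51] = 21331.5090
r = -17806.5 / 21331.5090 ≈ -0.835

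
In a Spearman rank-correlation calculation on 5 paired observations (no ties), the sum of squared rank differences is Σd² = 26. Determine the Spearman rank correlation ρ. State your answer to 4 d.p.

-0.3000

ρ = 1 − 6Σd² / [n(n²−1)] = 1 − 6×26 / (5×24)
  = 1 − 156/120 = 1 − 1.30000 ≈ -0.3000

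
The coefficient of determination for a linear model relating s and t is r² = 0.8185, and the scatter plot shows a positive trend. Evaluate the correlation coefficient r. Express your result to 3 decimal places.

|r| = √0.8185 = 0.905
The association is positive, so r = 0.905.

0.905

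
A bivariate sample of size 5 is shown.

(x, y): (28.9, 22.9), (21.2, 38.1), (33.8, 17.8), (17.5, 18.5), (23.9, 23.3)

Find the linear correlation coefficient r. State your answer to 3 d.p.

n = 5, Σx = 125.3, Σy = 120.6, Σx² = 3304.55, Σy² = 3178, Σxy = 2951.79
nΣxy − ΣxΣy = 14758.95 − 15111.18 = -352.23
nΣx² − (Σx)² = 16522.75 − 15700.09 = 822.66; nΣy² − (Σy)² = 15890 − 14544.36 = 1345.64
r = -352.23 / √(822.66 × 1345.64) = -352.23 / 1052.1427 ≈ -0.335

-0.335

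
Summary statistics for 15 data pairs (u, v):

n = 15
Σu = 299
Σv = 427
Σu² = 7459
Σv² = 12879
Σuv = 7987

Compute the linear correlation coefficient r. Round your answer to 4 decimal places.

r = (nΣuv − ΣuΣv) / √[(nΣu² − (Σu)²)(nΣv² − (Σv)²)]
Numerator: 15×7987 − 299×427 = -7868
Denominator: √[(111885 − 89401)(193185 − 182329)] = √[22484 × 10856] = 15623.2616
r = -7868 / 15623.2616 ≈ -0.5036

-0.5036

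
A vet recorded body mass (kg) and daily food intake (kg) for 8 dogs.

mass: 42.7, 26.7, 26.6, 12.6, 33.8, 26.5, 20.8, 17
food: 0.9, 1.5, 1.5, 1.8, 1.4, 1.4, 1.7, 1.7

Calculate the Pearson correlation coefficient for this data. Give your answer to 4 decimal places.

n = 8, Σx = 206.7, Σy = 11.9, Σx² = 5968.83, Σy² = 18.25, Σxy = 289.74
nΣxy − ΣxΣy = 2317.92 − 2459.73 = -141.81
nΣx² − (Σx)² = 47750.64 − 42724.89 = 5025.75; nΣy² − (Σy)² = 146 − 141.61 = 4.39
r = -141.81 / √(5025.75 × 4.39) = -141.81 / 148.5363 ≈ -0.9547

-0.9547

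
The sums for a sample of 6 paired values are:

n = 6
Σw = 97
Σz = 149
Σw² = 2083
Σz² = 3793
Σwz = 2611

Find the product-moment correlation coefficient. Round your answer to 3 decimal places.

r = (nΣwz − ΣwΣz) / √[(nΣw² − (Σw)²)(nΣz² − (Σz)²)]
Numerator: 6×2611 − 97×149 = 1213
Denominator: √[(12498 − 9409)(22758 − 22201)] = √[3089 × 557] = 1311.7061
r = 1213 / 1311.7061 ≈ 0.925

0.925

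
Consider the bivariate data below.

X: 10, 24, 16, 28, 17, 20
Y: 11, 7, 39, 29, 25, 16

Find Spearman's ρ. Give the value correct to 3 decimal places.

-0.029

Rank X: 1, 5, 2, 6, 3, 4
Rank Y: 2, 1, 6, 5, 4, 3
d = rank(X) − rank(Y): -1, 4, -4, 1, -1, 1; Σd² = 36
ρ = 1 − 6Σd² / [n(n²−1)] = 1 − 6×36 / (6×35) = 1 − 216/210 ≈ -0.029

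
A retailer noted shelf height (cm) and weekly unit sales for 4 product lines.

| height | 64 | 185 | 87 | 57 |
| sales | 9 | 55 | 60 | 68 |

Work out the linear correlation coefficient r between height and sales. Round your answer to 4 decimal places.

0.2084

n = 4, Σx = 393, Σy = 192, Σx² = 49139, Σy² = 11330, Σxy = 19847
nΣxy − ΣxΣy = 79388 − 75456 = 3932
nΣx² − (Σx)² = 196556 − 154449 = 42107; nΣy² − (Σy)² = 45320 − 36864 = 8456
r = 3932 / √(42107 × 8456) = 3932 / 18869.4672 ≈ 0.2084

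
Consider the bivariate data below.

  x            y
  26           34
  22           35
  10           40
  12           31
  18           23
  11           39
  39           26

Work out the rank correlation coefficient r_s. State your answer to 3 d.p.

Rank x: 6, 5, 1, 3, 4, 2, 7
Rank y: 4, 5, 7, 3, 1, 6, 2
d = rank(x) − rank(y): 2, 0, -6, 0, 3, -4, 5; Σd² = 90
ρ = 1 − 6Σd² / [n(n²−1)] = 1 − 6×90 / (7×48) = 1 − 540/336 ≈ -0.607

-0.607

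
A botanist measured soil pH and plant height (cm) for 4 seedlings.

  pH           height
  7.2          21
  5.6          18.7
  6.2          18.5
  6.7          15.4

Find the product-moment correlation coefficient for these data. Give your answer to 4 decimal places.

0.1947

n = 4, Σx = 25.7, Σy = 73.6, Σx² = 166.53, Σy² = 1370.1, Σxy = 473.8
nΣxy − ΣxΣy = 1895.2 − 1891.52 = 3.68
nΣx² − (Σx)² = 666.12 − 660.49 = 5.63; nΣy² − (Σy)² = 5480.4 − 5416.96 = 63.44
r = 3.68 / √(5.63 × 63.44) = 3.68 / 18.8989 ≈ 0.1947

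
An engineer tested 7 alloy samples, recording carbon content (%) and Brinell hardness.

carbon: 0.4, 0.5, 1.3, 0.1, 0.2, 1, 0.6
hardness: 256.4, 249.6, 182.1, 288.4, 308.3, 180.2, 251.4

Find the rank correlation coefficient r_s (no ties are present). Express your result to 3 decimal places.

-0.893

Rank carbon: 3, 4, 7, 1, 2, 6, 5
Rank hardness: 5, 3, 2, 6, 7, 1, 4
d = rank(carbon) − rank(hardness): -2, 1, 5, -5, -5, 5, 1; Σd² = 106
ρ = 1 − 6Σd² / [n(n²−1)] = 1 − 6×106 / (7×48) = 1 − 636/336 ≈ -0.893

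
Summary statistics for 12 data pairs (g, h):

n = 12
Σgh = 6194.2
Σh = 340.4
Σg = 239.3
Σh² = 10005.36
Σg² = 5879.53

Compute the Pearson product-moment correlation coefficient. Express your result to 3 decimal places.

r = (nΣgh − ΣgΣh) / √[(nΣg² − (Σg)²)(nΣh² − (Σh)²)]
Numerator: 12×6194.2 − 239.3×340.4 = -7127.32
Denominator: √[(70554.36 − 57264.49)(120064.32 − 115872.16)] = √[13289.87 × 4192.16] = 7464.1317
r = -7127.32 / 7464.1317 ≈ -0.955

-0.955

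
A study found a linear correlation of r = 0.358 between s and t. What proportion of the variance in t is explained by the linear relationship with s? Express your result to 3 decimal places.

r² = (0.358)² = 0.128

0.128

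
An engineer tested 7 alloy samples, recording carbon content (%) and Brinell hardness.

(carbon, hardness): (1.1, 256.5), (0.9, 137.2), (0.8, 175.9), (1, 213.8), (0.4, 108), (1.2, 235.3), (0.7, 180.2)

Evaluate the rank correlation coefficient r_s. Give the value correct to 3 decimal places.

0.821

Rank carbon: 6, 4, 3, 5, 1, 7, 2
Rank hardness: 7, 2, 3, 5, 1, 6, 4
d = rank(carbon) − rank(hardness): -1, 2, 0, 0, 0, 1, -2; Σd² = 10
ρ = 1 − 6Σd² / [n(n²−1)] = 1 − 6×10 / (7×48) = 1 − 60/336 ≈ 0.821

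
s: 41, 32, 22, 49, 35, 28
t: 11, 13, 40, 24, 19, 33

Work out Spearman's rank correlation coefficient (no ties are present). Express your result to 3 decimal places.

-0.600

Rank s: 5, 3, 1, 6, 4, 2
Rank t: 1, 2, 6, 4, 3, 5
d = rank(s) − rank(t): 4, 1, -5, 2, 1, -3; Σd² = 56
ρ = 1 − 6Σd² / [n(n²−1)] = 1 − 6×56 / (6×35) = 1 − 336/210 ≈ -0.600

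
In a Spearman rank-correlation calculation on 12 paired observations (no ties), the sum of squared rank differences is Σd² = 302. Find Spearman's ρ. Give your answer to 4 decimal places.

ρ = 1 − 6Σd² / [n(n²−1)] = 1 − 6×302 / (12×143)
  = 1 − 1812/1716 = 1 − 1.05594 ≈ -0.0559

-0.0559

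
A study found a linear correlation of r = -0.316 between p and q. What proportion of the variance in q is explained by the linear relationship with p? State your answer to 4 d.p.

r² = (-0.316)² = 0.0999

0.0999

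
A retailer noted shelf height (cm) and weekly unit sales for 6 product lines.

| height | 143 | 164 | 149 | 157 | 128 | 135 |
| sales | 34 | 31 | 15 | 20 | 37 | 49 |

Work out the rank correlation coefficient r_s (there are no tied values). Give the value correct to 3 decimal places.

Rank height: 3, 6, 4, 5, 1, 2
Rank sales: 4, 3, 1, 2, 5, 6
d = rank(height) − rank(sales): -1, 3, 3, 3, -4, -4; Σd² = 60
ρ = 1 − 6Σd² / [n(n²−1)] = 1 − 6×60 / (6×35) = 1 − 360/210 ≈ -0.714

-0.714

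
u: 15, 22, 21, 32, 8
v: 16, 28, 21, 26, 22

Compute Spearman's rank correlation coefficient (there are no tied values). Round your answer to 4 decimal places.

Rank u: 2, 4, 3, 5, 1
Rank v: 1, 5, 2, 4, 3
d = rank(u) − rank(v): 1, -1, 1, 1, -2; Σd² = 8
ρ = 1 − 6Σd² / [n(n²−1)] = 1 − 6×8 / (5×24) = 1 − 48/120 ≈ 0.6000

0.6000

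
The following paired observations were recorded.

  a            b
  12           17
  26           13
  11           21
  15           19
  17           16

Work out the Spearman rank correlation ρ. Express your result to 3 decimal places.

-0.900

Rank a: 2, 5, 1, 3, 4
Rank b: 3, 1, 5, 4, 2
d = rank(a) − rank(b): -1, 4, -4, -1, 2; Σd² = 38
ρ = 1 − 6Σd² / [n(n²−1)] = 1 − 6×38 / (5×24) = 1 − 228/120 ≈ -0.900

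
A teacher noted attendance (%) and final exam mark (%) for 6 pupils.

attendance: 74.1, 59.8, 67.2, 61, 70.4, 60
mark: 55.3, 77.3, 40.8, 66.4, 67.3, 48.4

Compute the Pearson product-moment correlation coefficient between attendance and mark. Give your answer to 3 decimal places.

n = 6, Σx = 392.5, Σy = 355.5, Σx² = 25859.85, Σy² = 21978.83, Σxy = 23154.35
nΣxy − ΣxΣy = 138926.1 − 139533.75 = -607.65
nΣx² − (Σx)² = 155159.1 − 154056.25 = 1102.85; nΣy² − (Σy)² = 131872.98 − 126380.25 = 5492.73
r = -607.65 / √(1102.85 × 5492.73) = -607.65 / 2461.2308 ≈ -0.247

-0.247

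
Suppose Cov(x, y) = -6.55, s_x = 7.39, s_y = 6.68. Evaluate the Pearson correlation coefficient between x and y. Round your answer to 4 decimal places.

-0.1327

r = Cov(x,y) / (s_x · s_y) = -6.55 / (7.39 × 6.68)
  = -6.55 / 49.3652 ≈ -0.1327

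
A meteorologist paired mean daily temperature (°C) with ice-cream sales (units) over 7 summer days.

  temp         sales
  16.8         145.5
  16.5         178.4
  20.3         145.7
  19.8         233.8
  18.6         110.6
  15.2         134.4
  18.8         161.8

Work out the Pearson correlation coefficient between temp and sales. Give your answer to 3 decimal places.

0.301

n = 7, Σx = 126, Σy = 1110.2, Σx² = 2289.06, Σy² = 185362.7, Σxy = 20116.83
nΣxy − ΣxΣy = 140817.81 − 139885.2 = 932.61
nΣx² − (Σx)² = 16023.42 − 15876 = 147.42; nΣy² − (Σy)² = 1297538.9 − 1232544.04 = 64994.86
r = 932.61 / √(147.42 × 64994.86) = 932.61 / 3095.4066 ≈ 0.301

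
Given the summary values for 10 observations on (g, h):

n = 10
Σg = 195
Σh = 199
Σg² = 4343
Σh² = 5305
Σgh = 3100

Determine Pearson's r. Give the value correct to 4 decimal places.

-0.9154

r = (nΣgh − ΣgΣh) / √[(nΣg² − (Σg)²)(nΣh² − (Σh)²)]
Numerator: 10×3100 − 195×199 = -7805
Denominator: √[(43430 − 38025)(53050 − 39601)] = √[5405 × 13449] = 8525.9513
r = -7805 / 8525.9513 ≈ -0.9154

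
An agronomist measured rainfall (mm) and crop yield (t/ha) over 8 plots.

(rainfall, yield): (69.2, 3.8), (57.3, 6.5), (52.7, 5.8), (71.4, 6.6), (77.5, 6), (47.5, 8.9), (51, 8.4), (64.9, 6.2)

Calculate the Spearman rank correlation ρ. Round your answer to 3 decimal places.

-0.524

Rank rainfall: 6, 4, 3, 7, 8, 1, 2, 5
Rank yield: 1, 5, 2, 6, 3, 8, 7, 4
d = rank(rainfall) − rank(yield): 5, -1, 1, 1, 5, -7, -5, 1; Σd² = 128
ρ = 1 − 6Σd² / [n(n²−1)] = 1 − 6×128 / (8×63) = 1 − 768/504 ≈ -0.524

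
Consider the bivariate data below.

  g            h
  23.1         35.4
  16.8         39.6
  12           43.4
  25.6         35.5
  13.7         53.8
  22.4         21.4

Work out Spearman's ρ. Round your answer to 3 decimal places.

Rank g: 5, 3, 1, 6, 2, 4
Rank h: 2, 4, 5, 3, 6, 1
d = rank(g) − rank(h): 3, -1, -4, 3, -4, 3; Σd² = 60
ρ = 1 − 6Σd² / [n(n²−1)] = 1 − 6×60 / (6×35) = 1 − 360/210 ≈ -0.714

-0.714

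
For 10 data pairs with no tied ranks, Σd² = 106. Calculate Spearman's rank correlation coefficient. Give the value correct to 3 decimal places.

0.358

ρ = 1 − 6Σd² / [n(n²−1)] = 1 − 6×106 / (10×99)
  = 1 − 636/990 = 1 − 0.6424 ≈ 0.358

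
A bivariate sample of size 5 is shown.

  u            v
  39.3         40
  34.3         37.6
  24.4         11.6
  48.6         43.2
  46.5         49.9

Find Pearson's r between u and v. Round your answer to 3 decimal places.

0.914

n = 5, Σu = 193.1, Σv = 182.3, Σu² = 7840.55, Σv² = 7504.57, Σuv = 7564.59
nΣuv − ΣuΣv = 37822.95 − 35202.13 = 2620.82
nΣu² − (Σu)² = 39202.75 − 37287.61 = 1915.14; nΣv² − (Σv)² = 37522.85 − 33233.29 = 4289.56
r = 2620.82 / √(1915.14 × 4289.56) = 2620.82 / 2866.2010 ≈ 0.914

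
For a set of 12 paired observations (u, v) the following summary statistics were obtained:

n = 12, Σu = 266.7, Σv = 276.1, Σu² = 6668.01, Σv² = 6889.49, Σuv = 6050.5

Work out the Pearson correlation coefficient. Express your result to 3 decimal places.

r = (nΣuv − ΣuΣv) / √[(nΣu² − (Σu)²)(nΣv² − (Σv)²)]
Numerator: 12×6050.5 − 266.7×276.1 = -1029.87
Denominator: √[(80016.12 − 71128.89)(82673.88 − 76231.21)] = √[8887.23 × 6442.67] = 7566.8679
r = -1029.87 / 7566.8679 ≈ -0.136

-0.136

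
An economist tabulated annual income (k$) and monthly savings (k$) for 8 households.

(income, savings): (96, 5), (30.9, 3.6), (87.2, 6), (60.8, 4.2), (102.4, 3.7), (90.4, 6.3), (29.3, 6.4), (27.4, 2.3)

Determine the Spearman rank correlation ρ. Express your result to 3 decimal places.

Rank income: 7, 3, 5, 4, 8, 6, 2, 1
Rank savings: 5, 2, 6, 4, 3, 7, 8, 1
d = rank(income) − rank(savings): 2, 1, -1, 0, 5, -1, -6, 0; Σd² = 68
ρ = 1 − 6Σd² / [n(n²−1)] = 1 − 6×68 / (8×63) = 1 − 408/504 ≈ 0.190

0.190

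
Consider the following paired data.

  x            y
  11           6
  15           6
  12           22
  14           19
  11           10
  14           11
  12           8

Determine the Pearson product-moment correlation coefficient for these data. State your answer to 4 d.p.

n = 7, Σx = 89, Σy = 82, Σx² = 1147, Σy² = 1202, Σxy = 1046
nΣxy − ΣxΣy = 7322 − 7298 = 24
nΣx² − (Σx)² = 8029 − 7921 = 108; nΣy² − (Σy)² = 8414 − 6724 = 1690
r = 24 / √(108 × 1690) = 24 / 427.2236 ≈ 0.0562

0.0562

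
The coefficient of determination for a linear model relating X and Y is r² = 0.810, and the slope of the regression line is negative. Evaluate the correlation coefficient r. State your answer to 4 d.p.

|r| = √0.810 = 0.9000
The association is negative, so r = −0.9000.

-0.9000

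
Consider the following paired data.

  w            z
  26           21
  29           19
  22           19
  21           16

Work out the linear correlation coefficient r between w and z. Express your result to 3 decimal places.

0.590

n = 4, Σw = 98, Σz = 75, Σw² = 2442, Σz² = 1419, Σwz = 1851
nΣwz − ΣwΣz = 7404 − 7350 = 54
nΣw² − (Σw)² = 9768 − 9604 = 164; nΣz² − (Σz)² = 5676 − 5625 = 51
r = 54 / √(164 × 51) = 54 / 91.4549 ≈ 0.590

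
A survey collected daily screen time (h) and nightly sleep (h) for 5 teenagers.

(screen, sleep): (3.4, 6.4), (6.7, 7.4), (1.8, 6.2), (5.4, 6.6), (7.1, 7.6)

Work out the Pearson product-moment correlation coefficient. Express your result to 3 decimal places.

n = 5, Σx = 24.4, Σy = 34.2, Σx² = 139.26, Σy² = 235.48, Σxy = 172.1
nΣxy − ΣxΣy = 860.5 − 834.48 = 26.02
nΣx² − (Σx)² = 696.3 − 595.36 = 100.94; nΣy² − (Σy)² = 1177.4 − 1169.64 = 7.76
r = 26.02 / √(100.94 × 7.76) = 26.02 / 27.9874 ≈ 0.930

0.930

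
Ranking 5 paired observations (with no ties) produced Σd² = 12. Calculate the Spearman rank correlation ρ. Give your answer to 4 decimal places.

ρ = 1 − 6Σd² / [n(n²−1)] = 1 − 6×12 / (5×24)
  = 1 − 72/120 = 1 − 0.60000 ≈ 0.4000

0.4000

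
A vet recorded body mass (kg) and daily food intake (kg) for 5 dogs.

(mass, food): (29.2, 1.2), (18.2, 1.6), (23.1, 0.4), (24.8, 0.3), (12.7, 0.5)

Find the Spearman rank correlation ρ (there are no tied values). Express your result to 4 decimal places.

Rank mass: 5, 2, 3, 4, 1
Rank food: 4, 5, 2, 1, 3
d = rank(mass) − rank(food): 1, -3, 1, 3, -2; Σd² = 24
ρ = 1 − 6Σd² / [n(n²−1)] = 1 − 6×24 / (5×24) = 1 − 144/120 ≈ -0.2000

-0.2000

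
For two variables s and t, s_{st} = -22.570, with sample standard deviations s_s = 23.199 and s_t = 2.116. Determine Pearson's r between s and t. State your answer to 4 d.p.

r = Cov(s,t) / (s_s · s_t) = -22.570 / (23.199 × 2.116)
  = -22.570 / 49.0891 ≈ -0.4598

-0.4598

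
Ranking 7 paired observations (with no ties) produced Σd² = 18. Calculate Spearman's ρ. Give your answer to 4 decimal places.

ρ = 1 − 6Σd² / [n(n²−1)] = 1 − 6×18 / (7×48)
  = 1 − 108/336 = 1 − 0.32143 ≈ 0.6786

0.6786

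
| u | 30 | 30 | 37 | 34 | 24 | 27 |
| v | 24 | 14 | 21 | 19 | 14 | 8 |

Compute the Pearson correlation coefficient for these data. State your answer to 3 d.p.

n = 6, Σu = 182, Σv = 100, Σu² = 5630, Σv² = 1834, Σuv = 3115
nΣuv − ΣuΣv = 18690 − 18200 = 490
nΣu² − (Σu)² = 33780 − 33124 = 656; nΣv² − (Σv)² = 11004 − 10000 = 1004
r = 490 / √(656 × 1004) = 490 / 811.5565 ≈ 0.604

0.604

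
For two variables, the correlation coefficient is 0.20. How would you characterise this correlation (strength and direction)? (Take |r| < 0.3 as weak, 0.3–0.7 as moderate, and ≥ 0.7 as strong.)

r = 0.20 > 0 so the relationship is positive.
|r| = 0.20, which falls in the weak range.

weak positive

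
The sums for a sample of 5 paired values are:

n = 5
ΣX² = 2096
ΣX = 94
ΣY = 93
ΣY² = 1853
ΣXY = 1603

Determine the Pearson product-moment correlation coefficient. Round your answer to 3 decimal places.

-0.722

r = (nΣXY − ΣXΣY) / √[(nΣX² − (ΣX)²)(nΣY² − (ΣY)²)]
Numerator: 5×1603 − 94×93 = -727
Denominator: √[(10480 − 8836)(9265 − 8649)] = √[1644 × 616] = 1006.3320
r = -727 / 1006.3320 ≈ -0.722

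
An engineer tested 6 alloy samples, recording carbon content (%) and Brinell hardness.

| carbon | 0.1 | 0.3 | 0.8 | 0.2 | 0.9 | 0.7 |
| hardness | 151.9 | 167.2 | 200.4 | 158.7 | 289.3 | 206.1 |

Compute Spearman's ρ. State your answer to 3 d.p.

Rank carbon: 1, 3, 5, 2, 6, 4
Rank hardness: 1, 3, 4, 2, 6, 5
d = rank(carbon) − rank(hardness): 0, 0, 1, 0, 0, -1; Σd² = 2
ρ = 1 − 6Σd² / [n(n²−1)] = 1 − 6×2 / (6×35) = 1 − 12/210 ≈ 0.943

0.943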